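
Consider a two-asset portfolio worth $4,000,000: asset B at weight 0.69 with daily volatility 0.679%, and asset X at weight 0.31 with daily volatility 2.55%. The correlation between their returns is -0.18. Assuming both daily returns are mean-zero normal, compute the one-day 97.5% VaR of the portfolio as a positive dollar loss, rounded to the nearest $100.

$66,100

σ_p² = 0.69²·0.679² + 0.31²·2.55² + 2·-0.18·0.69·0.31·0.679·2.55 = 0.7111 (%²).
σ_p = √0.7111 = 0.843%.
At 97.5%, z = 1.960.
VaR = 1.960 × 0.843% = 1.652%; on $4,000,000 that is $66,080.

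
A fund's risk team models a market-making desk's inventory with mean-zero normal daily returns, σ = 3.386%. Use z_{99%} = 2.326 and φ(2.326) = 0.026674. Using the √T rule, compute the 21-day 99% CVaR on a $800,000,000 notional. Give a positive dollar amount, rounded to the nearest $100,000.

σ_{21d} = 3.386% × √21 = 15.517%.
ES multiplier = φ(z)/(1−α) = 0.026674/0.01 = 2.667.
ES = 15.517% × 2.667 = 41.384%; on $800,000,000: $331,072,000.

$331,100,000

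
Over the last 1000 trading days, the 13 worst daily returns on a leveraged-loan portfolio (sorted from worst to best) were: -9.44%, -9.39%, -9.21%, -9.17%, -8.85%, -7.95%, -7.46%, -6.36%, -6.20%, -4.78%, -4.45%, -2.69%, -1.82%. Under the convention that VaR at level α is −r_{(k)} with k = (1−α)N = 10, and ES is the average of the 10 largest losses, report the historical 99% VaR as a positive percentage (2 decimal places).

k = 10; the 10th lowest return is -4.78%, so VaR = 4.78%.

4.78%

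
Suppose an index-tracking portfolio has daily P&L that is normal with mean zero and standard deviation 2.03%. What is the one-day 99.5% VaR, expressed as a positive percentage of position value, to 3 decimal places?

At 99.5% one-sided, z = 2.576.
VaR = z·σ = 2.576 × 2.03% = 5.229%.

5.229%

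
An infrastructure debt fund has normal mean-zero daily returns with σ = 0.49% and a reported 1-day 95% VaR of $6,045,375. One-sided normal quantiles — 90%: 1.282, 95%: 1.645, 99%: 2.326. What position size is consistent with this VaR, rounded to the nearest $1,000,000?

$750,000,000

VaR as a fraction of value: z·σ = 1.645 × 0.49% = 0.80605%.
Position = $6,045,375 / 0.0080605 = $750,000,000.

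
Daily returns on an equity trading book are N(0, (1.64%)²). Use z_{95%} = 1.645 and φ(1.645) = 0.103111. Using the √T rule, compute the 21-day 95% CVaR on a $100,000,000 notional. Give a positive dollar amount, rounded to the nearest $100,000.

$15,500,000

σ_{21d} = 1.64% × √21 = 7.515%.
ES multiplier = φ(z)/(1−α) = 0.103111/0.05 = 2.062.
ES = 7.515% × 2.062 = 15.496%; on $100,000,000: $15,496,000.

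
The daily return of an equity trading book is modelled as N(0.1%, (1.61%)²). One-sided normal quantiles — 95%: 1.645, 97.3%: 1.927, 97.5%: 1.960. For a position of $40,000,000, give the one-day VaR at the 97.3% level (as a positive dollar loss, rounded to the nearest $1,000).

$1,201,000

VaR = −μ + z·σ = −(0.1%) + 1.927 × 1.61% = 3.002%.
On $40,000,000: 0.03002 × $40,000,000 = $1,200,800.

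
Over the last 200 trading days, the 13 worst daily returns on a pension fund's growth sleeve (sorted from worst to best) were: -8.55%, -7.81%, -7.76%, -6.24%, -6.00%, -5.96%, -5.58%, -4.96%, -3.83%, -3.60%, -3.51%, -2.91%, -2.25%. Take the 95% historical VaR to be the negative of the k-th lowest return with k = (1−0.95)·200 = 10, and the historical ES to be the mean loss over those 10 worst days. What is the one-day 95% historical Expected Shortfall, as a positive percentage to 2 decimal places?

6.03%

The 10 worst returns sum to -60.29%.
ES = −(-60.29%) / 10 = 6.029% ≈ 6.03%.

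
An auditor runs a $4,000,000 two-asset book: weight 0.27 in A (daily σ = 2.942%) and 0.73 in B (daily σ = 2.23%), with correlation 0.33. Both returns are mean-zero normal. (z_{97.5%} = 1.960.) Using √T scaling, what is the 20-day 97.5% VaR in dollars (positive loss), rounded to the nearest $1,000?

$713,000

σ_p = √(0.27²·2.942² + 0.73²·2.23² + 2·0.33·0.27·0.73·2.942·2.23) = 2.033%.
σ_{20d} = 2.033% × √20 = 9.092%.
VaR = 1.960 × 9.092% = 17.820%; on $4,000,000 that is $712,800.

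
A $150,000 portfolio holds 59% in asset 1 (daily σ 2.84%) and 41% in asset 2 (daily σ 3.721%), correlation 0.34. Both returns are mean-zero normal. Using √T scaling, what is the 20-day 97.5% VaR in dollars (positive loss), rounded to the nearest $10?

σ_p = √(0.59²·2.84² + 0.41²·3.721² + 2·0.34·0.59·0.41·2.84·3.721) = 2.622%.
σ_{20d} = 2.622% × √20 = 11.726%.
z(97.5%) = 1.960.
VaR = 1.960 × 11.726% = 22.983%; on $150,000 that is $34,474.

$34,470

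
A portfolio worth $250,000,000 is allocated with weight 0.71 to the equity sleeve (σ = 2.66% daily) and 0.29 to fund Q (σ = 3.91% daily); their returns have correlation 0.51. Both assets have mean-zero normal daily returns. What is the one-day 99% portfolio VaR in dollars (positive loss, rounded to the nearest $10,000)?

σ_p² = 0.71²·2.66² + 0.29²·3.91² + 2·0.51·0.71·0.29·2.66·3.91 = 7.0369 (%²).
σ_p = √7.0369 = 2.653%.
At 99%, z = 2.326.
VaR = 2.326 × 2.653% = 6.171%; on $250,000,000 that is $15,427,500.

$15,430,000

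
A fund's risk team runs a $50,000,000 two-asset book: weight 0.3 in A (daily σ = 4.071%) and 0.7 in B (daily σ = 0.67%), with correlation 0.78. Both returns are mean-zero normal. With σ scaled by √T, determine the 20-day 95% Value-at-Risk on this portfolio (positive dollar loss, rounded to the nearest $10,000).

σ_p = √(0.3²·4.071² + 0.7²·0.67² + 2·0.78·0.3·0.7·4.071·0.67) = 1.614%.
σ_{20d} = 1.614% × √20 = 7.218%.
z(95%) = 1.645.
VaR = 1.645 × 7.218% = 11.874%; on $50,000,000 that is $5,937,000.

$5,940,000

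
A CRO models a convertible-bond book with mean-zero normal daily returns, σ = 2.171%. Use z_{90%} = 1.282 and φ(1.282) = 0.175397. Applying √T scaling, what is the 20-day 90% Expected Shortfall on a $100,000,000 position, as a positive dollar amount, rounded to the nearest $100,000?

$17,000,000

σ_{20d} = 2.171% × √20 = 9.709%.
ES multiplier = φ(z)/(1−α) = 0.175397/0.1 = 1.754.
ES = 9.709% × 1.754 = 17.030%; on $100,000,000: $17,030,000.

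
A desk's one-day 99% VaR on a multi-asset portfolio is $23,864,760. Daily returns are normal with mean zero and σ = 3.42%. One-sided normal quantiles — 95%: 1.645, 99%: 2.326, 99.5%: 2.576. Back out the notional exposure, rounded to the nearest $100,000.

VaR as a fraction of value: z·σ = 2.326 × 3.42% = 7.95492%.
Position = $23,864,760 / 0.0795492 = $300,000,000.

$300,000,000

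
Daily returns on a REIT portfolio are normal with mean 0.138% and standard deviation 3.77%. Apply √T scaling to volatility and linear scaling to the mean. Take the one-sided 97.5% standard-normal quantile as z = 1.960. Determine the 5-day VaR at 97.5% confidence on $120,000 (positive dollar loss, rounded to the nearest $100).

σ_{5d} = 3.77% × √5 = 8.430%; μ_{5d} = 5 × 0.138% = 0.690%.
VaR = −(0.690%) + 1.960 × 8.430% = 15.833%.
On $120,000: 0.15833 × $120,000 = $19,000.

$19,000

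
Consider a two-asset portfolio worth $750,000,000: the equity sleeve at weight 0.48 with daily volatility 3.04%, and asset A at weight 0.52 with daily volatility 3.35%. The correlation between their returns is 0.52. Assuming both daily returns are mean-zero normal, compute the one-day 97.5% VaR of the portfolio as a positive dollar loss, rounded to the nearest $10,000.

σ_p² = 0.48²·3.04² + 0.52²·3.35² + 2·0.52·0.48·0.52·3.04·3.35 = 7.8074 (%²).
σ_p = √7.8074 = 2.794%.
At 97.5%, z = 1.960.
VaR = 1.960 × 2.794% = 5.476%; on $750,000,000 that is $41,070,000.

$41,070,000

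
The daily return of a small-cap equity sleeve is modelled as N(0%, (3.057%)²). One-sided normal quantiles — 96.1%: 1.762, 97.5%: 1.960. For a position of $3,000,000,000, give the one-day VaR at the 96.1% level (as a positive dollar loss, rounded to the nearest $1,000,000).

$162,000,000

VaR = z·σ = 1.762 × 3.057% = 5.386%.
On $3,000,000,000: 0.05386 × $3,000,000,000 = $161,580,000.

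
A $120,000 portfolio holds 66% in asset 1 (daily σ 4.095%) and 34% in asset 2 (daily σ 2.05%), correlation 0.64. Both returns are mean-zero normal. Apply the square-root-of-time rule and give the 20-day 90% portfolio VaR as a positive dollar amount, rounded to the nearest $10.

$21,970

σ_p = √(0.66²·4.095² + 0.34²·2.05² + 2·0.64·0.66·0.34·4.095·2.05) = 3.194%.
σ_{20d} = 3.194% × √20 = 14.284%.
z(90%) = 1.282.
VaR = 1.282 × 14.284% = 18.312%; on $120,000 that is $21,974.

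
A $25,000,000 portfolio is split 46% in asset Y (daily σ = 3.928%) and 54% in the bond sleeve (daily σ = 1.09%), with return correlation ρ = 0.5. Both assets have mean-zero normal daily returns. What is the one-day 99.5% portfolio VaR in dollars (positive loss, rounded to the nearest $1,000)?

$1,392,000

σ_p² = 0.46²·3.928² + 0.54²·1.09² + 2·0.5·0.46·0.54·3.928·1.09 = 4.6748 (%²).
σ_p = √4.6748 = 2.162%.
At 99.5%, z = 2.576.
VaR = 2.576 × 2.162% = 5.569%; on $25,000,000 that is $1,392,250.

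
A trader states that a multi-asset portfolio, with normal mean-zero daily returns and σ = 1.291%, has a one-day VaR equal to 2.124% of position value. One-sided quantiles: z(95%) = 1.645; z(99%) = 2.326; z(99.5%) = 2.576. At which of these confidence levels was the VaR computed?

95%

Implied z = VaR/σ = 2.124 / 1.291 = 1.645.
This matches z(95%) = 1.645.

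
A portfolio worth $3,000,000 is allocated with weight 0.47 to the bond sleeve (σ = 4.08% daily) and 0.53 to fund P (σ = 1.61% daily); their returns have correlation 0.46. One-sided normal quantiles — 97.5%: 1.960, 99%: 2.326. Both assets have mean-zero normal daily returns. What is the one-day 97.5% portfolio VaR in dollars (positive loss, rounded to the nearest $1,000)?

σ_p² = 0.47²·4.08² + 0.53²·1.61² + 2·0.46·0.47·0.53·4.08·1.61 = 5.9107 (%²).
σ_p = √5.9107 = 2.431%.
VaR = 1.960 × 2.431% = 4.765%; on $3,000,000 that is $142,950.

$143,000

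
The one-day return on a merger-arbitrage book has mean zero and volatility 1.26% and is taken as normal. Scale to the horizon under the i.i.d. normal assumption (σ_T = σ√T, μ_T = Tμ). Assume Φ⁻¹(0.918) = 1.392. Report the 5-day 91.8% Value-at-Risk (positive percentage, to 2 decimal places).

σ_{5d} = 1.26% × √5 = 2.817%.
VaR = 1.392 × 2.817% = 3.921%.

3.92%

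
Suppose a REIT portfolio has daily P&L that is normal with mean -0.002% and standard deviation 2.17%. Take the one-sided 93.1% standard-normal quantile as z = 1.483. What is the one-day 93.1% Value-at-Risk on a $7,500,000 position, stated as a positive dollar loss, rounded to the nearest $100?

VaR = −μ + z·σ = −(-0.002%) + 1.483 × 2.17% = 3.220%.
On $7,500,000: 0.03220 × $7,500,000 = $241,500.

$241,500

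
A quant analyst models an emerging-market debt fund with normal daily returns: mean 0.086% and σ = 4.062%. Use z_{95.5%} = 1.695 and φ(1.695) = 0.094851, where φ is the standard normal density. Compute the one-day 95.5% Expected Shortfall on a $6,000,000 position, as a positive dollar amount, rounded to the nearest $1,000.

$509,000

Tail multiplier: φ(z)/(1−α) = 0.094851 / 0.045 = 2.108.
ES = −(0.086%) + 4.062% × 2.108 = 8.477%.
On $6,000,000: 0.08477 × $6,000,000 = $508,620.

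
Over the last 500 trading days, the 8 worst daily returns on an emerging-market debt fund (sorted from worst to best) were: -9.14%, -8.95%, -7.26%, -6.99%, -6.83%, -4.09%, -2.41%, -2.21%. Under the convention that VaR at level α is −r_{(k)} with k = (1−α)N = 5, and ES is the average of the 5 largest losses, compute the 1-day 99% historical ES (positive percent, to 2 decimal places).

The 5 worst returns sum to -39.17%.
ES = −(-39.17%) / 5 = 7.834% ≈ 7.83%.

7.83%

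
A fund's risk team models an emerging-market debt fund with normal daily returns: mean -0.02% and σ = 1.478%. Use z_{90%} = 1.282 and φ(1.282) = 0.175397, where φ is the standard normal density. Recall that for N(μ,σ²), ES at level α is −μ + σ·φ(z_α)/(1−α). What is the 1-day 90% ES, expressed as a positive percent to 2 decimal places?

Tail multiplier: φ(z)/(1−α) = 0.175397 / 0.1 = 1.754.
ES = −(-0.02%) + 1.478% × 1.754 = 2.612%.

2.61%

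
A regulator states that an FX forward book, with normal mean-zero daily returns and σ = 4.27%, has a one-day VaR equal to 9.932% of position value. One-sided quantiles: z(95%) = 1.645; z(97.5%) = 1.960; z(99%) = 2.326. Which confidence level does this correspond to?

99%

Implied z = VaR/σ = 9.932 / 4.27 = 2.326.
This matches z(99%) = 2.326.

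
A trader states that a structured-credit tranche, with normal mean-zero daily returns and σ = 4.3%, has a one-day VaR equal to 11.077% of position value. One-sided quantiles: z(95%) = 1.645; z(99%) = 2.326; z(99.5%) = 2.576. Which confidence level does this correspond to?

Implied z = VaR/σ = 11.077 / 4.3 = 2.576.
This matches z(99.5%) = 2.576.

99.5%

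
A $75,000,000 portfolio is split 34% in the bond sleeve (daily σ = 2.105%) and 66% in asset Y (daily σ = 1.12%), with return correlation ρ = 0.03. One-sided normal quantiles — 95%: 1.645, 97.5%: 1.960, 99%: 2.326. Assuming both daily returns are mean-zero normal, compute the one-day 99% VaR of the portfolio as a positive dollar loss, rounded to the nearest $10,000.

$1,820,000

σ_p² = 0.34²·2.105² + 0.66²·1.12² + 2·0.03·0.34·0.66·2.105·1.12 = 1.0904 (%²).
σ_p = √1.0904 = 1.044%.
VaR = 2.326 × 1.044% = 2.428%; on $75,000,000 that is $1,821,000.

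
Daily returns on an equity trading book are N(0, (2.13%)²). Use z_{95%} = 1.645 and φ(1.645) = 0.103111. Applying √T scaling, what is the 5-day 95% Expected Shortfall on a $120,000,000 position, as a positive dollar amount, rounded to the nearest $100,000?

σ_{5d} = 2.13% × √5 = 4.763%.
ES multiplier = φ(z)/(1−α) = 0.103111/0.05 = 2.062.
ES = 4.763% × 2.062 = 9.821%; on $120,000,000: $11,785,200.

$11,800,000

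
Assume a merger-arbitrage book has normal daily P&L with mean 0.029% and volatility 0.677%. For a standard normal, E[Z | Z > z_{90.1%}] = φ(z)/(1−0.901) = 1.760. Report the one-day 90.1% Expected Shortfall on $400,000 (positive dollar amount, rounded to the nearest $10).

ES = −(0.029%) + 0.677% × 1.760 = 1.163%.
On $400,000: 0.01163 × $400,000 = $4,652.

$4,650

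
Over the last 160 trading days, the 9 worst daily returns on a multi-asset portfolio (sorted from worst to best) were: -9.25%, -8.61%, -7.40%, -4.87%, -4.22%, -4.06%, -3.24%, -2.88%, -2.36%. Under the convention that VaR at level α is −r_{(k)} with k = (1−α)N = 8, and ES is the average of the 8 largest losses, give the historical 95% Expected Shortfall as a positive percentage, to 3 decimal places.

5.566%

The 8 worst returns sum to -44.53%.
ES = −(-44.53%) / 8 = 5.56625% ≈ 5.566%.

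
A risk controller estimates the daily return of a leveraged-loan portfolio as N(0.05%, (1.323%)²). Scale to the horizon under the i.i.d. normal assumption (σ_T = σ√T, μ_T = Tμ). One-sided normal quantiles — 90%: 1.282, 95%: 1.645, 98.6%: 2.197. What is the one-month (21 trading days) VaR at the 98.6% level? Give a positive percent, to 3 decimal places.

σ_{21d} = 1.323% × √21 = 6.063%; μ_{21d} = 21 × 0.05% = 1.050%.
VaR = −(1.050%) + 2.197 × 6.063% = 12.270%.

12.270%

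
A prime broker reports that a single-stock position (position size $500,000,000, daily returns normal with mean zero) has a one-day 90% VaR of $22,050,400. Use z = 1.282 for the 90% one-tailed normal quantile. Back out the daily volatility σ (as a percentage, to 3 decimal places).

VaR as a fraction: $22,050,400 / $500,000,000 = 4.410%.
σ = VaR / z = 4.410% / 1.282 = 3.440%.

3.440%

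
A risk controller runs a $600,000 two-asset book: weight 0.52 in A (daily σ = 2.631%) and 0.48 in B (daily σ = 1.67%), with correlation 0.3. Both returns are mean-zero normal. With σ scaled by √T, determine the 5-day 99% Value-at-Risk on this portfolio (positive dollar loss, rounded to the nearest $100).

$55,600

σ_p = √(0.52²·2.631² + 0.48²·1.67² + 2·0.3·0.52·0.48·2.631·1.67) = 1.781%.
σ_{5d} = 1.781% × √5 = 3.982%.
z(99%) = 2.326.
VaR = 2.326 × 3.982% = 9.262%; on $600,000 that is $55,572.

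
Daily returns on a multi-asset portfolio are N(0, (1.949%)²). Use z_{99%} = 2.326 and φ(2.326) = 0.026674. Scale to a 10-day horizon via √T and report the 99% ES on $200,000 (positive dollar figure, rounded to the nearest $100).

σ_{10d} = 1.949% × √10 = 6.163%.
ES multiplier = φ(z)/(1−α) = 0.026674/0.01 = 2.667.
ES = 6.163% × 2.667 = 16.437%; on $200,000: $32,874.

$32,900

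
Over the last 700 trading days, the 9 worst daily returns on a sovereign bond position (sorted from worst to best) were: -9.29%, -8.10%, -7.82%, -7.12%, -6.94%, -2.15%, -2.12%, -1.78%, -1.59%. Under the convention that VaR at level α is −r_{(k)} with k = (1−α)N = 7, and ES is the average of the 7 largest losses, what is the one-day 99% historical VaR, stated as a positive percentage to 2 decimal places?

k = 7; the 7th lowest return is -2.12%, so VaR = 2.12%.

2.12%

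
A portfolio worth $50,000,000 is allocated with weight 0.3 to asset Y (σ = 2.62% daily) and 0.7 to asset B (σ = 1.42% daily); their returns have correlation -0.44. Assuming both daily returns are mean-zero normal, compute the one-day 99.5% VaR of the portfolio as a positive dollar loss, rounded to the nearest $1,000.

σ_p² = 0.3²·2.62² + 0.7²·1.42² + 2·-0.44·0.3·0.7·2.62·1.42 = 0.9183 (%²).
σ_p = √0.9183 = 0.958%.
At 99.5%, z = 2.576.
VaR = 2.576 × 0.958% = 2.468%; on $50,000,000 that is $1,234,000.

$1,234,000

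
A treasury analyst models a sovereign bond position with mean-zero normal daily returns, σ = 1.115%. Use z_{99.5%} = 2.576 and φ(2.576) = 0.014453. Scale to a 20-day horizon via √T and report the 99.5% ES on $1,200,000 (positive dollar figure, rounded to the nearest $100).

σ_{20d} = 1.115% × √20 = 4.986%.
ES multiplier = φ(z)/(1−α) = 0.014453/0.005 = 2.891.
ES = 4.986% × 2.891 = 14.415%; on $1,200,000: $172,980.

$173,000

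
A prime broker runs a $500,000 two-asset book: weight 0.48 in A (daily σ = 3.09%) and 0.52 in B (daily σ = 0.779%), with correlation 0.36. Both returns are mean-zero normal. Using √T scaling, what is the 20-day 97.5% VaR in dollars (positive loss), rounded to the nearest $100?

σ_p = √(0.48²·3.09² + 0.52²·0.779² + 2·0.36·0.48·0.52·3.09·0.779) = 1.672%.
σ_{20d} = 1.672% × √20 = 7.477%.
z(97.5%) = 1.960.
VaR = 1.960 × 7.477% = 14.655%; on $500,000 that is $73,275.

$73,300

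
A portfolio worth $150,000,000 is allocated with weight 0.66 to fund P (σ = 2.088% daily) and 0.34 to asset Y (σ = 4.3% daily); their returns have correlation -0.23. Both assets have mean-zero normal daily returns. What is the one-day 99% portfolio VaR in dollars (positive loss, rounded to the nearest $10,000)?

$6,150,000

σ_p² = 0.66²·2.088² + 0.34²·4.3² + 2·-0.23·0.66·0.34·2.088·4.3 = 3.1098 (%²).
σ_p = √3.1098 = 1.763%.
At 99%, z = 2.326.
VaR = 2.326 × 1.763% = 4.101%; on $150,000,000 that is $6,151,500.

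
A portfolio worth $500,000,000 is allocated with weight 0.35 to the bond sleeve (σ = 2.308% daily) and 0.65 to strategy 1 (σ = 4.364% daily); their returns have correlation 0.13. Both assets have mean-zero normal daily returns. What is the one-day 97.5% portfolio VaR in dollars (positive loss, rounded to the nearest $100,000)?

σ_p² = 0.35²·2.308² + 0.65²·4.364² + 2·0.13·0.35·0.65·2.308·4.364 = 9.2946 (%²).
σ_p = √9.2946 = 3.049%.
At 97.5%, z = 1.960.
VaR = 1.960 × 3.049% = 5.976%; on $500,000,000 that is $29,880,000.

$29,900,000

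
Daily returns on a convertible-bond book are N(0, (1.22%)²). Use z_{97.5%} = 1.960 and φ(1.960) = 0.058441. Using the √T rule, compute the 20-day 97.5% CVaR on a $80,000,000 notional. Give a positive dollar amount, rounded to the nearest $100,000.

σ_{20d} = 1.22% × √20 = 5.456%.
ES multiplier = φ(z)/(1−α) = 0.058441/0.025 = 2.338.
ES = 5.456% × 2.338 = 12.756%; on $80,000,000: $10,204,800.

$10,200,000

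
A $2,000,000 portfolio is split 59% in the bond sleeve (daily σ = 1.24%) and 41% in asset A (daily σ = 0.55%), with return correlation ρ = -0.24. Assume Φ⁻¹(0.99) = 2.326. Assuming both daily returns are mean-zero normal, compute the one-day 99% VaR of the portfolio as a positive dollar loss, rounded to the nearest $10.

σ_p² = 0.59²·1.24² + 0.41²·0.55² + 2·-0.24·0.59·0.41·1.24·0.55 = 0.5069 (%²).
σ_p = √0.5069 = 0.712%.
VaR = 2.326 × 0.712% = 1.656%; on $2,000,000 that is $33,120.

$33,120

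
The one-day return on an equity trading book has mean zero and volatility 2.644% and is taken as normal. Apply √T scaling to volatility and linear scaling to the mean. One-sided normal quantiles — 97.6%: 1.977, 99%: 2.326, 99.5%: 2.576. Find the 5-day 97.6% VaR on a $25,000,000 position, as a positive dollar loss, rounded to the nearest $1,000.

$2,922,000

σ_{5d} = 2.644% × √5 = 5.912%.
VaR = 1.977 × 5.912% = 11.688%.
On $25,000,000: 0.11688 × $25,000,000 = $2,922,000.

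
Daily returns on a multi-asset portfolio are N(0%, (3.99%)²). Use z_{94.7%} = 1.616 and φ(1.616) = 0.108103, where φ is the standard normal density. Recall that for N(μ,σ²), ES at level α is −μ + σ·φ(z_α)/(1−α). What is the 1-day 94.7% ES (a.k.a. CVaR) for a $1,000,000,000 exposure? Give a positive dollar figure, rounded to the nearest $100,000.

Tail multiplier: φ(z)/(1−α) = 0.108103 / 0.053 = 2.040.
ES = 3.99% × 2.040 = 8.140%.
On $1,000,000,000: 0.08140 × $1,000,000,000 = $81,400,000.

$81,400,000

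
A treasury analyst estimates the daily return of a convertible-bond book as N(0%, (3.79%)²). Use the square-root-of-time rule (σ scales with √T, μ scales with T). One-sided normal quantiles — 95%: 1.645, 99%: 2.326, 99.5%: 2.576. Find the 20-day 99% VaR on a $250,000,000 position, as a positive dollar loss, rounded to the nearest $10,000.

σ_{20d} = 3.79% × √20 = 16.949%.
VaR = 2.326 × 16.949% = 39.423%.
On $250,000,000: 0.39423 × $250,000,000 = $98,557,500.

$98,560,000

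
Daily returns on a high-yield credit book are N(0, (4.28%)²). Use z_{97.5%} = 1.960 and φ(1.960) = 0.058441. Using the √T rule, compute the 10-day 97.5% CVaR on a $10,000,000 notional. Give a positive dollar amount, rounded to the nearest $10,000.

σ_{10d} = 4.28% × √10 = 13.535%.
ES multiplier = φ(z)/(1−α) = 0.058441/0.025 = 2.338.
ES = 13.535% × 2.338 = 31.645%; on $10,000,000: $3,164,500.

$3,160,000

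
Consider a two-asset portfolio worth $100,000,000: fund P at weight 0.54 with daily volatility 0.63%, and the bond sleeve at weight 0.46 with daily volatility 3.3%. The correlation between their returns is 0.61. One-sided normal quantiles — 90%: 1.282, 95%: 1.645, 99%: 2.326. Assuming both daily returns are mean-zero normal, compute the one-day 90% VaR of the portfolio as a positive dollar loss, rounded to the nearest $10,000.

σ_p² = 0.54²·0.63² + 0.46²·3.3² + 2·0.61·0.54·0.46·0.63·3.3 = 3.0501 (%²).
σ_p = √3.0501 = 1.746%.
VaR = 1.282 × 1.746% = 2.238%; on $100,000,000 that is $2,238,000.

$2,240,000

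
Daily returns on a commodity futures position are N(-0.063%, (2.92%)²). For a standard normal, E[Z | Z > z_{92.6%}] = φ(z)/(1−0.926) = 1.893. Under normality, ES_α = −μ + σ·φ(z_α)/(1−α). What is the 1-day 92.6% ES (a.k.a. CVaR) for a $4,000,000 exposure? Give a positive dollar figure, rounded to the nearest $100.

ES = −(-0.063%) + 2.92% × 1.893 = 5.591%.
On $4,000,000: 0.05591 × $4,000,000 = $223,640.

$223,600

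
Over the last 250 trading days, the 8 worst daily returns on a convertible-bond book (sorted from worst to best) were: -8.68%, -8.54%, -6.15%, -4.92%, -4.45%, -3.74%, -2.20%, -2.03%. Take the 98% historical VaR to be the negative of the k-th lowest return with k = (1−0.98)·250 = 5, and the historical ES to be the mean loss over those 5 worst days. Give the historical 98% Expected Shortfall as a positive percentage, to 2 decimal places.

The 5 worst returns sum to -32.74%.
ES = −(-32.74%) / 5 = 6.548% ≈ 6.55%.

6.55%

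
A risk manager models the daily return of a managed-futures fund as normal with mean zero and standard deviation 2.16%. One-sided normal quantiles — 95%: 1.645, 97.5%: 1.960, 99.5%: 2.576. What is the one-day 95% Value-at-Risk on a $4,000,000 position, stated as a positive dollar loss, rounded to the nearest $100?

$142,100

VaR = z·σ = 1.645 × 2.16% = 3.553%.
On $4,000,000: 0.03553 × $4,000,000 = $142,120.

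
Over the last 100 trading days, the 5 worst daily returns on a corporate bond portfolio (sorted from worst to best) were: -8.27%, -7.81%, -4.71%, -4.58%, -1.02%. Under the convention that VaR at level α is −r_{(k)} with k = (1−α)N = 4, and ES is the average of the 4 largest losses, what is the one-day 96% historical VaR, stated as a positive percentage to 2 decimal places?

4.58%

k = 4; the 4th lowest return is -4.58%, so VaR = 4.58%.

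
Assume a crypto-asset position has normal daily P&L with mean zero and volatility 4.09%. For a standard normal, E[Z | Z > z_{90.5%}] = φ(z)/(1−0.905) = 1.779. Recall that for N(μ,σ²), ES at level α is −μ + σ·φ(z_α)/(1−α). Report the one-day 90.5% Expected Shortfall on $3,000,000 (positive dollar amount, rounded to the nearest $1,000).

ES = 4.09% × 1.779 = 7.276%.
On $3,000,000: 0.07276 × $3,000,000 = $218,280.

$218,000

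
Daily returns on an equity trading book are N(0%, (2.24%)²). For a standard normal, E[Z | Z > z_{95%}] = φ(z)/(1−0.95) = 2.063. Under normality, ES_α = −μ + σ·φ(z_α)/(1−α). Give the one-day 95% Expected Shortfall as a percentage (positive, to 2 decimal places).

4.62%

ES = 2.24% × 2.063 = 4.621%.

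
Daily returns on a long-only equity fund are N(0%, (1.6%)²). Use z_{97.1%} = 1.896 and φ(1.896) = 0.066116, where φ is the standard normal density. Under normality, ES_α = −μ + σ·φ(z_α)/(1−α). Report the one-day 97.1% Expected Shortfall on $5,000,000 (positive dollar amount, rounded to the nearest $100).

Tail multiplier: φ(z)/(1−α) = 0.066116 / 0.029 = 2.280.
ES = 1.6% × 2.280 = 3.648%.
On $5,000,000: 0.03648 × $5,000,000 = $182,400.

$182,400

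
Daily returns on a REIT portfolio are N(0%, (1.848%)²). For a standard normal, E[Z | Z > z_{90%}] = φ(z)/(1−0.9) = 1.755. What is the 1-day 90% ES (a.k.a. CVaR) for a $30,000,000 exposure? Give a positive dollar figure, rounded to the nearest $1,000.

$973,000

ES = 1.848% × 1.755 = 3.243%.
On $30,000,000: 0.03243 × $30,000,000 = $972,900.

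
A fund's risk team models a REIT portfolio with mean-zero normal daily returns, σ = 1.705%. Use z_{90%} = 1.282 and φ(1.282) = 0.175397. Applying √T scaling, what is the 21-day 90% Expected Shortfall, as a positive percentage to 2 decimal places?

13.70%

σ_{21d} = 1.705% × √21 = 7.813%.
ES multiplier = φ(z)/(1−α) = 0.175397/0.1 = 1.754.
ES = 7.813% × 1.754 = 13.704%.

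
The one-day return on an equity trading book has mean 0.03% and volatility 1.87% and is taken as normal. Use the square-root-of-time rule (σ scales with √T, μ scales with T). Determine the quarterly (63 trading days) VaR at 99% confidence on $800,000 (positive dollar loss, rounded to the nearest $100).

At 99%, z = 2.326.
σ_{63d} = 1.87% × √63 = 14.843%; μ_{63d} = 63 × 0.03% = 1.890%.
VaR = −(1.890%) + 2.326 × 14.843% = 32.635%.
On $800,000: 0.32635 × $800,000 = $261,080.

$261,100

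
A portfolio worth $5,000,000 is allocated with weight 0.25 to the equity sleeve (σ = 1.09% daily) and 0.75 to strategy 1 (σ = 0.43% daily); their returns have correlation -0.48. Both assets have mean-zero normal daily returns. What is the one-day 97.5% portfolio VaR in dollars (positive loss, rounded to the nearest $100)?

σ_p² = 0.25²·1.09² + 0.75²·0.43² + 2·-0.48·0.25·0.75·1.09·0.43 = 0.0939 (%²).
σ_p = √0.0939 = 0.306%.
At 97.5%, z = 1.960.
VaR = 1.960 × 0.306% = 0.600%; on $5,000,000 that is $30,000.

$30,000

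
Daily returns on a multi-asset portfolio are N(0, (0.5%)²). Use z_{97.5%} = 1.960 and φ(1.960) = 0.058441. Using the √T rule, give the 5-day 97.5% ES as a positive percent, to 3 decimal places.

σ_{5d} = 0.5% × √5 = 1.118%.
ES multiplier = φ(z)/(1−α) = 0.058441/0.025 = 2.338.
ES = 1.118% × 2.338 = 2.614%.

2.614%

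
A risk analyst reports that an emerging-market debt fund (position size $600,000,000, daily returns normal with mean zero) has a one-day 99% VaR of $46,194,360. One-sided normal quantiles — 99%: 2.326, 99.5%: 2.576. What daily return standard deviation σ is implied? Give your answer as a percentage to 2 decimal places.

VaR as a fraction: $46,194,360 / $600,000,000 = 7.699%.
σ = VaR / z = 7.699% / 2.326 = 3.310%.

3.31%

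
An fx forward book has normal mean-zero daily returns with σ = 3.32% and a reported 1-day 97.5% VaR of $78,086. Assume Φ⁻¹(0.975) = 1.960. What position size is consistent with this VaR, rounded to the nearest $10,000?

VaR as a fraction of value: z·σ = 1.960 × 3.32% = 6.5072%.
Position = $78,086 / 0.065072 = $1,199,994.

$1,200,000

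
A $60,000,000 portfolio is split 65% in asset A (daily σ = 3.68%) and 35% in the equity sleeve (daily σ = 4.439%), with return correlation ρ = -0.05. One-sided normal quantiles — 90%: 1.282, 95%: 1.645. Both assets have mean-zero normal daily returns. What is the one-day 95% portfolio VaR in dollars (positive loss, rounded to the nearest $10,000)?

$2,750,000

σ_p² = 0.65²·3.68² + 0.35²·4.439² + 2·-0.05·0.65·0.35·3.68·4.439 = 7.7639 (%²).
σ_p = √7.7639 = 2.786%.
VaR = 1.645 × 2.786% = 4.583%; on $60,000,000 that is $2,749,800.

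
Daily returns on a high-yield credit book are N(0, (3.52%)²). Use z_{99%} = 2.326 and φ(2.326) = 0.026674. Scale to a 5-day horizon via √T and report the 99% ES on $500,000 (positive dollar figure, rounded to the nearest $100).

σ_{5d} = 3.52% × √5 = 7.871%.
ES multiplier = φ(z)/(1−α) = 0.026674/0.01 = 2.667.
ES = 7.871% × 2.667 = 20.992%; on $500,000: $104,960.

$105,000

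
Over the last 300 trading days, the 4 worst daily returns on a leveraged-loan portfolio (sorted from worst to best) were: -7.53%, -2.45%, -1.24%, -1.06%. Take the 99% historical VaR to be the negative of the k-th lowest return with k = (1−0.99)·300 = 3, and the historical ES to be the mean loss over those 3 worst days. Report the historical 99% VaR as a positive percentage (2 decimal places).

k = 3; the 3rd lowest return is -1.24%, so VaR = 1.24%.

1.24%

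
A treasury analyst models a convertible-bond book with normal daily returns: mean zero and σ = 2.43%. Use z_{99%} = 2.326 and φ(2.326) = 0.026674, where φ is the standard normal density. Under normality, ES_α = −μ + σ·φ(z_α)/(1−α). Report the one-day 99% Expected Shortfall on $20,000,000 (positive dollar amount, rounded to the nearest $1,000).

$1,296,000

Tail multiplier: φ(z)/(1−α) = 0.026674 / 0.01 = 2.667.
ES = 2.43% × 2.667 = 6.481%.
On $20,000,000: 0.06481 × $20,000,000 = $1,296,200.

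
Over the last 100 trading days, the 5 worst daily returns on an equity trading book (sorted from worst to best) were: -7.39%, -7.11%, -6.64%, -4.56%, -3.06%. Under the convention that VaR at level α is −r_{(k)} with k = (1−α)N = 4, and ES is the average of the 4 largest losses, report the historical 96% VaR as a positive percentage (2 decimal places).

4.56%

k = 4; the 4th lowest return is -4.56%, so VaR = 4.56%.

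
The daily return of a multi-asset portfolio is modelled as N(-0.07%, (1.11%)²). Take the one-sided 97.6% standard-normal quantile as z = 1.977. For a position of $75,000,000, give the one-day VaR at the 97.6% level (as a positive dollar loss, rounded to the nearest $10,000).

$1,700,000

VaR = −μ + z·σ = −(-0.07%) + 1.977 × 1.11% = 2.264%.
On $75,000,000: 0.02264 × $75,000,000 = $1,698,000.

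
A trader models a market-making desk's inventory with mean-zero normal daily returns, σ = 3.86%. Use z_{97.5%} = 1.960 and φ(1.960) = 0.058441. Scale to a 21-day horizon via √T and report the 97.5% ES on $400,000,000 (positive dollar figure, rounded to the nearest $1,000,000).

$165,000,000

σ_{21d} = 3.86% × √21 = 17.689%.
ES multiplier = φ(z)/(1−α) = 0.058441/0.025 = 2.338.
ES = 17.689% × 2.338 = 41.357%; on $400,000,000: $165,428,000.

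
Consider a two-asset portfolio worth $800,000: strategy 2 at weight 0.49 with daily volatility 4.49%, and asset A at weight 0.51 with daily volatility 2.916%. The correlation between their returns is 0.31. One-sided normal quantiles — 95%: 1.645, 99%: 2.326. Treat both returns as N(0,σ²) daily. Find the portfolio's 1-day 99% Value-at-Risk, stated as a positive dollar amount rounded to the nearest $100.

$56,100

σ_p² = 0.49²·4.49² + 0.51²·2.916² + 2·0.31·0.49·0.51·4.49·2.916 = 9.0807 (%²).
σ_p = √9.0807 = 3.013%.
VaR = 2.326 × 3.013% = 7.008%; on $800,000 that is $56,064.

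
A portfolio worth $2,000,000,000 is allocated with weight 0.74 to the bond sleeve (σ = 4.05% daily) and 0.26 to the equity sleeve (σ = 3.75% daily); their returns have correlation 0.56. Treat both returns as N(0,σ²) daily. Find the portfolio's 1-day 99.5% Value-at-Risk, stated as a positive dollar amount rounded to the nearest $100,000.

σ_p² = 0.74²·4.05² + 0.26²·3.75² + 2·0.56·0.74·0.26·4.05·3.75 = 13.2054 (%²).
σ_p = √13.2054 = 3.634%.
At 99.5%, z = 2.576.
VaR = 2.576 × 3.634% = 9.361%; on $2,000,000,000 that is $187,220,000.

$187,200,000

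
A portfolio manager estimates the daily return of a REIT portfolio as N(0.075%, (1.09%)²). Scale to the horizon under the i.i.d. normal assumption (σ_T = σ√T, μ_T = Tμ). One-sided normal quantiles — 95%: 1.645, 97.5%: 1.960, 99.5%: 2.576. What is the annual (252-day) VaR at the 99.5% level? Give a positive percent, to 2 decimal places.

σ_{252d} = 1.09% × √252 = 17.303%; μ_{252d} = 252 × 0.075% = 18.900%.
VaR = −(18.900%) + 2.576 × 17.303% = 25.673%.

25.67%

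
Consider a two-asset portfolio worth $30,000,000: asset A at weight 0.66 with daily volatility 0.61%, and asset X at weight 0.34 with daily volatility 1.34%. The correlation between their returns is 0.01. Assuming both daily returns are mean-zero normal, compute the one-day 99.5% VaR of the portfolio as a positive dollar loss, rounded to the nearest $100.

$472,200

σ_p² = 0.66²·0.61² + 0.34²·1.34² + 2·0.01·0.66·0.34·0.61·1.34 = 0.3733 (%²).
σ_p = √0.3733 = 0.611%.
At 99.5%, z = 2.576.
VaR = 2.576 × 0.611% = 1.574%; on $30,000,000 that is $472,200.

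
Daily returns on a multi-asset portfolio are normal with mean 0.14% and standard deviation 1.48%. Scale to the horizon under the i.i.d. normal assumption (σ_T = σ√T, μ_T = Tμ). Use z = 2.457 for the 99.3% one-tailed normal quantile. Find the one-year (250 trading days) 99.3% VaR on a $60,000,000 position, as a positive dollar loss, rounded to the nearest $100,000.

σ_{250d} = 1.48% × √250 = 23.401%; μ_{250d} = 250 × 0.14% = 35.000%.
VaR = −(35.000%) + 2.457 × 23.401% = 22.496%.
On $60,000,000: 0.22496 × $60,000,000 = $13,497,600.

$13,500,000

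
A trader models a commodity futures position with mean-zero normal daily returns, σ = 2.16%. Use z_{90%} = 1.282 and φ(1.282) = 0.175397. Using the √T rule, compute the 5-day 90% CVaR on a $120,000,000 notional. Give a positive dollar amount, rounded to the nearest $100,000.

σ_{5d} = 2.16% × √5 = 4.830%.
ES multiplier = φ(z)/(1−α) = 0.175397/0.1 = 1.754.
ES = 4.830% × 1.754 = 8.472%; on $120,000,000: $10,166,400.

$10,200,000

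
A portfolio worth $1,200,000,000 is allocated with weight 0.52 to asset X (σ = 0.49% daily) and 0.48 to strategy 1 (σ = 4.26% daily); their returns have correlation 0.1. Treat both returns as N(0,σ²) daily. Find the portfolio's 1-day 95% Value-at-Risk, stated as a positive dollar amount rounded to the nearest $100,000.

σ_p² = 0.52²·0.49² + 0.48²·4.26² + 2·0.1·0.52·0.48·0.49·4.26 = 4.3503 (%²).
σ_p = √4.3503 = 2.086%.
At 95%, z = 1.645.
VaR = 1.645 × 2.086% = 3.431%; on $1,200,000,000 that is $41,172,000.

$41,200,000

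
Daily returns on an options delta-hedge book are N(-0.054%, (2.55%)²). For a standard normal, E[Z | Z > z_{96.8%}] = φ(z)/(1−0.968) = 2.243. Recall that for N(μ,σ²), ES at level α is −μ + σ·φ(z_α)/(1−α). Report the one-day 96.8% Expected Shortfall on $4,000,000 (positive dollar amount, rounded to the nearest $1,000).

$231,000

ES = −(-0.054%) + 2.55% × 2.243 = 5.774%.
On $4,000,000: 0.05774 × $4,000,000 = $230,960.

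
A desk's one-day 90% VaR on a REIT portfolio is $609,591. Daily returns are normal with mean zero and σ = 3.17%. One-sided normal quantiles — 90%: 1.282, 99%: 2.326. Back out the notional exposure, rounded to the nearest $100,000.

$15,000,000

VaR as a fraction of value: z·σ = 1.282 × 3.17% = 4.06394%.
Position = $609,591 / 0.0406394 = $15,000,000.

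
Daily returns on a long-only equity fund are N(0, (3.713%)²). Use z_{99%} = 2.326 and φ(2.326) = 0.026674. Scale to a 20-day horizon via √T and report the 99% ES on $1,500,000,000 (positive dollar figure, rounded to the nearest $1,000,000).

$664,000,000

σ_{20d} = 3.713% × √20 = 16.605%.
ES multiplier = φ(z)/(1−α) = 0.026674/0.01 = 2.667.
ES = 16.605% × 2.667 = 44.286%; on $1,500,000,000: $664,290,000.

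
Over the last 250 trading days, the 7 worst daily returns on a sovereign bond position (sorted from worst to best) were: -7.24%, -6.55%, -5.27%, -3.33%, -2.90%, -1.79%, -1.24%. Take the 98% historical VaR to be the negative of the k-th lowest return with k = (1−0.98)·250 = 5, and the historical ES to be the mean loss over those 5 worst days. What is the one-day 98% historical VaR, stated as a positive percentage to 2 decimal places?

2.90%

k = 5; the 5th lowest return is -2.90%, so VaR = 2.90%.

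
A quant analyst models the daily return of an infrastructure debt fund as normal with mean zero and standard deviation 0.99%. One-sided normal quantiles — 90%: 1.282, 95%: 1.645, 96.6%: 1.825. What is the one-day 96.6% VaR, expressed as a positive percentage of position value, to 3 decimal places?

1.807%

VaR = z·σ = 1.825 × 0.99% = 1.807%.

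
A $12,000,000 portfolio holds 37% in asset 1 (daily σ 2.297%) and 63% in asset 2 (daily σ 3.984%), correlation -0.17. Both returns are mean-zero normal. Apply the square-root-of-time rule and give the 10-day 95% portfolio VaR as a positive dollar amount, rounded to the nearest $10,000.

σ_p = √(0.37²·2.297² + 0.63²·3.984² + 2·-0.17·0.37·0.63·2.297·3.984) = 2.509%.
σ_{10d} = 2.509% × √10 = 7.934%.
z(95%) = 1.645.
VaR = 1.645 × 7.934% = 13.051%; on $12,000,000 that is $1,566,120.

$1,570,000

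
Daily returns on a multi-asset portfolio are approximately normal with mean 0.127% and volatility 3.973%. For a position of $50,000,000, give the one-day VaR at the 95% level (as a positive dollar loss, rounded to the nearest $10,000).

At 95% one-sided, z = 1.645.
VaR = −μ + z·σ = −(0.127%) + 1.645 × 3.973% = 6.409%.
On $50,000,000: 0.06409 × $50,000,000 = $3,204,500.

$3,200,000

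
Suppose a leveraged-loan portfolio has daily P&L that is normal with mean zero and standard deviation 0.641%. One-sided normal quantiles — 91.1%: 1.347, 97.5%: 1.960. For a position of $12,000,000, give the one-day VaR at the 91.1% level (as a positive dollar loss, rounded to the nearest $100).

VaR = z·σ = 1.347 × 0.641% = 0.863%.
On $12,000,000: 0.00863 × $12,000,000 = $103,560.

$103,600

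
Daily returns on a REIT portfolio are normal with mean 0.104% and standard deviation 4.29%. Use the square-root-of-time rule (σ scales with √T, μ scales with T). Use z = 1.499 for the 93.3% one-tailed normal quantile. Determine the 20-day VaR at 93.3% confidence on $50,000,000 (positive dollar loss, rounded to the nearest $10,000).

$13,340,000

σ_{20d} = 4.29% × √20 = 19.185%; μ_{20d} = 20 × 0.104% = 2.080%.
VaR = −(2.080%) + 1.499 × 19.185% = 26.678%.
On $50,000,000: 0.26678 × $50,000,000 = $13,339,000.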